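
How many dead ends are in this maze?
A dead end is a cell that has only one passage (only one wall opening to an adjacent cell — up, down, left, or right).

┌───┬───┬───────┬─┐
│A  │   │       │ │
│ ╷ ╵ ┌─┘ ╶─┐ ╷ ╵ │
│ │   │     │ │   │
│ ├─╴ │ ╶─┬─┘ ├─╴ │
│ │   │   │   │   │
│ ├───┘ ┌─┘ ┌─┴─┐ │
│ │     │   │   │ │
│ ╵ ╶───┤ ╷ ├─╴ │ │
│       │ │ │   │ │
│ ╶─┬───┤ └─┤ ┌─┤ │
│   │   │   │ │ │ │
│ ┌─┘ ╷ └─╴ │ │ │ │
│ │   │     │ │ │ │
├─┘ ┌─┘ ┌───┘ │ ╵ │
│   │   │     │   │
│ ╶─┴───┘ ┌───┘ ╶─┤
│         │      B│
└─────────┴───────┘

Checking each cell for number of passages:

Dead ends found at positions:
  (0, 3)
  (0, 8)
  (1, 5)
  (2, 1)
  (2, 4)
  (2, 7)
  (3, 6)
  (4, 3)
  (4, 5)
  (5, 1)
  (5, 7)
  (6, 0)
  (7, 2)
  (8, 5)
  (8, 8)
Total dead ends: 15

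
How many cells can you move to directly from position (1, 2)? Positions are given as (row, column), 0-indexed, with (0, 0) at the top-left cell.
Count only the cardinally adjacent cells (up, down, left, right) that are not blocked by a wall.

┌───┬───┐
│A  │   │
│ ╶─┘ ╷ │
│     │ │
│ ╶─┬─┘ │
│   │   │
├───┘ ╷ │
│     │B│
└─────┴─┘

Checking passable neighbors of (1, 2):
Neighbors: (0, 2), (1, 1)
Count: 2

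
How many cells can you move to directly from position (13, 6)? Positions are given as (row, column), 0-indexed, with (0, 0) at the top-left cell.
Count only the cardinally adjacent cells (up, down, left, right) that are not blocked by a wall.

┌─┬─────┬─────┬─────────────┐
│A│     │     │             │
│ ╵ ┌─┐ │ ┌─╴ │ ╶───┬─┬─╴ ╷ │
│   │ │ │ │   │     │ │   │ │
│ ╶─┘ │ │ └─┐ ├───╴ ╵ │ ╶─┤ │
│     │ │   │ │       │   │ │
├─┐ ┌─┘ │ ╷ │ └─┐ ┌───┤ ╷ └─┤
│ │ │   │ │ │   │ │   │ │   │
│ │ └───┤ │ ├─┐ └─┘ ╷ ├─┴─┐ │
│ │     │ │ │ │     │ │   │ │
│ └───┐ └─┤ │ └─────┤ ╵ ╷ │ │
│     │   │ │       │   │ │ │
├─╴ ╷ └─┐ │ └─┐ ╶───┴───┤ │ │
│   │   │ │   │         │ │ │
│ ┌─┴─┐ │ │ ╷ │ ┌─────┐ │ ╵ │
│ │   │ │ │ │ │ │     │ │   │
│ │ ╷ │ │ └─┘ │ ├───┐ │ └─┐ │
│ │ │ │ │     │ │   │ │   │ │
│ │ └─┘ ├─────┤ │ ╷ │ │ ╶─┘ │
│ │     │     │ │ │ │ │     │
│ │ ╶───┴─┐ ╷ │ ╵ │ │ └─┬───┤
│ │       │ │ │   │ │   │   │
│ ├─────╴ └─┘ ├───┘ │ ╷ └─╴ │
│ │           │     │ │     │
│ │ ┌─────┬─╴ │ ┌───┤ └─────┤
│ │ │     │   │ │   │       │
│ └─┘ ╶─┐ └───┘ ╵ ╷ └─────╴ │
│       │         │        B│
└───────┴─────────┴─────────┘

Checking passable neighbors of (13, 6):
Neighbors: (13, 5), (13, 7)
Count: 2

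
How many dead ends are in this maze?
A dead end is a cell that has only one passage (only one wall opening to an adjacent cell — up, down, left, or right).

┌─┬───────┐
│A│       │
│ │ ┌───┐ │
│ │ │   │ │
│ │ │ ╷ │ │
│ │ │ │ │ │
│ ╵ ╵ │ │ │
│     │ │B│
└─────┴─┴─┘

Checking each cell for number of passages:

Dead ends found at positions:
  (0, 0)
  (3, 3)
  (3, 4)
Total dead ends: 3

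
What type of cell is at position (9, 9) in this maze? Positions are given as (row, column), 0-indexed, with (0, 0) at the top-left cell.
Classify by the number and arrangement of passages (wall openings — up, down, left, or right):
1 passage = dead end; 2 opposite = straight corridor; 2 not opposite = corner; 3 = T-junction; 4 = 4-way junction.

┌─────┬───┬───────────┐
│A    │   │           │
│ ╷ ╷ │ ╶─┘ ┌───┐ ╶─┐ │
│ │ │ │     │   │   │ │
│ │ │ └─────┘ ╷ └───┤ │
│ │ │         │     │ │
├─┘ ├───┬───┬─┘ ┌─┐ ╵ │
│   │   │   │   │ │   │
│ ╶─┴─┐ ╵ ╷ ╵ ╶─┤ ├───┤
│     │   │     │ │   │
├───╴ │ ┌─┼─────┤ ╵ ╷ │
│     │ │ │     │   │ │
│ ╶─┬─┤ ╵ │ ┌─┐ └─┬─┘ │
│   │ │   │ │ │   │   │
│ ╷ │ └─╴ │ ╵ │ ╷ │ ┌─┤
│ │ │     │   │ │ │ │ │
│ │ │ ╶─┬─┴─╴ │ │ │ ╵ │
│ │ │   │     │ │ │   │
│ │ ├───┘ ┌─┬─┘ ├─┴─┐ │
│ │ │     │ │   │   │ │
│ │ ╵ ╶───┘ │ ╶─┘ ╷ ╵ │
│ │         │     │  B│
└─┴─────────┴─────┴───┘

Checking cell at (9, 9):
Number of passages: 2
Cell type: corner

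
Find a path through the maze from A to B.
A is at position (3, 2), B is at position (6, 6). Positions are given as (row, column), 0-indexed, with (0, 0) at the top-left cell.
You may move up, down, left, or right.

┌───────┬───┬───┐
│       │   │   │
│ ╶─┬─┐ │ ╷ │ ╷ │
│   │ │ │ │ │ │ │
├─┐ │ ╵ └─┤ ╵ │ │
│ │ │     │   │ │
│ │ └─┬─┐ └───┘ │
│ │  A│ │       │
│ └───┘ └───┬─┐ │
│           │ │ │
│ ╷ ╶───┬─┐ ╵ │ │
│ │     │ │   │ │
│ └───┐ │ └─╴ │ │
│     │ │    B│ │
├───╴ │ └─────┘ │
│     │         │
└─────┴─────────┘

Finding the shortest path from (3, 2) to (6, 6):
Path length: 35 steps
Directions: left → up → up → left → up → right → right → right → down → down → right → down → right → right → right → down → down → down → down → left → left → left → left → up → up → left → left → up → right → right → right → right → down → right → down

Solution:

┌───────┬───┬───┐
│↱ → → ↓│   │   │
│ ╶─┬─┐ │ ╷ │ ╷ │
│↑ ↰│ │↓│ │ │ │ │
├─┐ │ ╵ └─┤ ╵ │ │
│ │↑│  ↳ ↓│   │ │
│ │ └─┬─┐ └───┘ │
│ │↑ A│ │↳ → → ↓│
│ └───┘ └───┬─┐ │
│  ↱ → → → ↓│ │↓│
│ ╷ ╶───┬─┐ ╵ │ │
│ │↑ ← ↰│ │↳ ↓│↓│
│ └───┐ │ └─╴ │ │
│     │↑│    B│↓│
├───╴ │ └─────┘ │
│     │↑ ← ← ← ↲│
└─────┴─────────┘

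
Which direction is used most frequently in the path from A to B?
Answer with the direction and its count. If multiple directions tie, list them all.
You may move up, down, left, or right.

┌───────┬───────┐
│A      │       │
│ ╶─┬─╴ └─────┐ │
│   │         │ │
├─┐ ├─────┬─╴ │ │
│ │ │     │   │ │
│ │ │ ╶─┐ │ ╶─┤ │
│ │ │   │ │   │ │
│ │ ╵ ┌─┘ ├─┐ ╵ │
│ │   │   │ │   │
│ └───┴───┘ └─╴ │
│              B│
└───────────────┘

Directions: right, right, right, down, right, right, right, down, left, down, right, down, right, down
Counts: {'right': 8, 'down': 5, 'left': 1}
Most common: right (8 times)

Solution:

┌───────┬───────┐
│A → → ↓│       │
│ ╶─┬─╴ └─────┐ │
│   │  ↳ → → ↓│ │
├─┐ ├─────┬─╴ │ │
│ │ │     │↓ ↲│ │
│ │ │ ╶─┐ │ ╶─┤ │
│ │ │   │ │↳ ↓│ │
│ │ ╵ ┌─┘ ├─┐ ╵ │
│ │   │   │ │↳ ↓│
│ └───┴───┘ └─╴ │
│              B│
└───────────────┘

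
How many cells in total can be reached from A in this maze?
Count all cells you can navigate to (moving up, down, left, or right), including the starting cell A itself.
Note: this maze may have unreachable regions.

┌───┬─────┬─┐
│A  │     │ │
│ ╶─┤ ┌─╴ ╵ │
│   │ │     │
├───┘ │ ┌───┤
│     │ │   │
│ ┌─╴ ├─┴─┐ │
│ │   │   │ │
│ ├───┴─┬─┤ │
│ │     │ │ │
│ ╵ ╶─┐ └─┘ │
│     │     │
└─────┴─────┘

Using BFS/flood-fill to find all reachable cells from A:
Maze size: 6 × 6 = 36 total cells
32 cell(s) are walled off and cannot be reached from A.
Reachable cells: 4

Reachable region (· marks reachable cells):

┌───┬─────┬─┐
│A ·│     │ │
│ ╶─┤ ┌─╴ ╵ │
│· ·│ │     │
├───┘ │ ┌───┤
│     │ │   │
│ ┌─╴ ├─┴─┐ │
│ │   │   │ │
│ ├───┴─┬─┤ │
│ │     │ │ │
│ ╵ ╶─┐ └─┘ │
│     │     │
└─────┴─────┘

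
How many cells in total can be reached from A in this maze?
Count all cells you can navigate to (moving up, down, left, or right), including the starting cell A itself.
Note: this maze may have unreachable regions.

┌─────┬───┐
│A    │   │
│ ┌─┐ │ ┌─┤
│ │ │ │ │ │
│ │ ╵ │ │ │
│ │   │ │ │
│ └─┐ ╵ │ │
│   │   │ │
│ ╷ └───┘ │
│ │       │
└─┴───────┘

Using BFS/flood-fill to find all reachable cells from A:
Maze size: 5 × 5 = 25 total cells
All cells are reachable — the maze is fully connected.
Reachable cells: 25

Reachable region (· marks reachable cells):

┌─────┬───┐
│A · ·│· ·│
│ ┌─┐ │ ┌─┤
│·│·│·│·│·│
│ │ ╵ │ │ │
│·│· ·│·│·│
│ └─┐ ╵ │ │
│· ·│· ·│·│
│ ╷ └───┘ │
│·│· · · ·│
└─┴───────┘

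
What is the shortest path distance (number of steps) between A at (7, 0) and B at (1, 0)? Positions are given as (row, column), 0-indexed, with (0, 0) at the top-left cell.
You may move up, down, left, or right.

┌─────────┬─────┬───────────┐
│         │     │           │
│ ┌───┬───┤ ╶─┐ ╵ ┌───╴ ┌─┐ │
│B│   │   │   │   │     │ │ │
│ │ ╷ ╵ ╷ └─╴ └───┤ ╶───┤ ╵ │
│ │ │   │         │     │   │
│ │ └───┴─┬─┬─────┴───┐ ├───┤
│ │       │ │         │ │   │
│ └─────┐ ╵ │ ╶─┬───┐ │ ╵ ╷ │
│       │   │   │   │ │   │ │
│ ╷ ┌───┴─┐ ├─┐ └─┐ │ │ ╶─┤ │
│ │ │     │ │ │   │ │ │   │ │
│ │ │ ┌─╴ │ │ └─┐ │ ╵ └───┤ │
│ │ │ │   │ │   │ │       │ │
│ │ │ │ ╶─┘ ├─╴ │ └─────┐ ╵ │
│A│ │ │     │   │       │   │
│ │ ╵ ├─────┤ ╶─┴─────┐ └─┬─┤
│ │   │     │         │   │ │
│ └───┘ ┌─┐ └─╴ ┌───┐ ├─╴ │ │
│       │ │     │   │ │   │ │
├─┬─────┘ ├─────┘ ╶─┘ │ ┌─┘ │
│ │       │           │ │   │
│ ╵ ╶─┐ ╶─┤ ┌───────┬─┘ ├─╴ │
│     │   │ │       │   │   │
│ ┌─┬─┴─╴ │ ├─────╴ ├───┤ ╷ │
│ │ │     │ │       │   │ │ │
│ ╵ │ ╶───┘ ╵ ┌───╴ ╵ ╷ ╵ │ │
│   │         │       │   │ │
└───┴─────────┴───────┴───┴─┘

Finding path from (7, 0) to (1, 0):
Path: (7,0) → (6,0) → (5,0) → (4,0) → (3,0) → (2,0) → (1,0)
Distance: 6 steps

Solution:

┌─────────┬─────┬───────────┐
│         │     │           │
│ ┌───┬───┤ ╶─┐ ╵ ┌───╴ ┌─┐ │
│B│   │   │   │   │     │ │ │
│ │ ╷ ╵ ╷ └─╴ └───┤ ╶───┤ ╵ │
│↑│ │   │         │     │   │
│ │ └───┴─┬─┬─────┴───┐ ├───┤
│↑│       │ │         │ │   │
│ └─────┐ ╵ │ ╶─┬───┐ │ ╵ ╷ │
│↑      │   │   │   │ │   │ │
│ ╷ ┌───┴─┐ ├─┐ └─┐ │ │ ╶─┤ │
│↑│ │     │ │ │   │ │ │   │ │
│ │ │ ┌─╴ │ │ └─┐ │ ╵ └───┤ │
│↑│ │ │   │ │   │ │       │ │
│ │ │ │ ╶─┘ ├─╴ │ └─────┐ ╵ │
│A│ │ │     │   │       │   │
│ │ ╵ ├─────┤ ╶─┴─────┐ └─┬─┤
│ │   │     │         │   │ │
│ └───┘ ┌─┐ └─╴ ┌───┐ ├─╴ │ │
│       │ │     │   │ │   │ │
├─┬─────┘ ├─────┘ ╶─┘ │ ┌─┘ │
│ │       │           │ │   │
│ ╵ ╶─┐ ╶─┤ ┌───────┬─┘ ├─╴ │
│     │   │ │       │   │   │
│ ┌─┬─┴─╴ │ ├─────╴ ├───┤ ╷ │
│ │ │     │ │       │   │ │ │
│ ╵ │ ╶───┘ ╵ ┌───╴ ╵ ╷ ╵ │ │
│   │         │       │   │ │
└───┴─────────┴───────┴───┴─┘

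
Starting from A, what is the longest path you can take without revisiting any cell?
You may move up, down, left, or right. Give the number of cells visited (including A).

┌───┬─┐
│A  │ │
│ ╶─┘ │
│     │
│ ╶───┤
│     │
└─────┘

Finding longest simple path using DFS:
Start: (0, 0)
Longest path visits 5 cells
Path: A → down → down → right → right

Solution:

┌───┬─┐
│A  │ │
│ ╶─┘ │
│↓    │
│ ╶───┤
│↳ → B│
└─────┘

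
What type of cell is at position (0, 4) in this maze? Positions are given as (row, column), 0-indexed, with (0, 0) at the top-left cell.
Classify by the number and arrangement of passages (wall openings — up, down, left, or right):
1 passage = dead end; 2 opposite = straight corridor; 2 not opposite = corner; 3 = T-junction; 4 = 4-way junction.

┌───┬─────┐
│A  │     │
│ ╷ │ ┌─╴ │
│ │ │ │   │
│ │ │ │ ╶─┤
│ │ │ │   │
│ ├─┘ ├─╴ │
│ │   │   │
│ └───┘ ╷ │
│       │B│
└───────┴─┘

Checking cell at (0, 4):
Number of passages: 2
Cell type: corner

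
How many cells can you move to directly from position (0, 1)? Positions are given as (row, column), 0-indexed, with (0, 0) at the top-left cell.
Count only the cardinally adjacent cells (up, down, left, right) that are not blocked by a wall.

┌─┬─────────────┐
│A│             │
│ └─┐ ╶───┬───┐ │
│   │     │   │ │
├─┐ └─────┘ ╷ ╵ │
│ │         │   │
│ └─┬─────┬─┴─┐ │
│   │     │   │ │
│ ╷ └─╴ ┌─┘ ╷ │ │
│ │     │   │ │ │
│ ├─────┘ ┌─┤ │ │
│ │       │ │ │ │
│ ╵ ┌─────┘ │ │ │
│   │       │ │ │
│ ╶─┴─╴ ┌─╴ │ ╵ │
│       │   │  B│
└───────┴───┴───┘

Checking passable neighbors of (0, 1):
Neighbors: (0, 2)
Count: 1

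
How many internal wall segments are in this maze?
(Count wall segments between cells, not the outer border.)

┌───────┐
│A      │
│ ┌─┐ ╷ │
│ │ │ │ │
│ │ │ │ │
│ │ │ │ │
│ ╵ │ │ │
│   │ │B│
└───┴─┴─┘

Counting internal wall segments:
Total internal walls: 9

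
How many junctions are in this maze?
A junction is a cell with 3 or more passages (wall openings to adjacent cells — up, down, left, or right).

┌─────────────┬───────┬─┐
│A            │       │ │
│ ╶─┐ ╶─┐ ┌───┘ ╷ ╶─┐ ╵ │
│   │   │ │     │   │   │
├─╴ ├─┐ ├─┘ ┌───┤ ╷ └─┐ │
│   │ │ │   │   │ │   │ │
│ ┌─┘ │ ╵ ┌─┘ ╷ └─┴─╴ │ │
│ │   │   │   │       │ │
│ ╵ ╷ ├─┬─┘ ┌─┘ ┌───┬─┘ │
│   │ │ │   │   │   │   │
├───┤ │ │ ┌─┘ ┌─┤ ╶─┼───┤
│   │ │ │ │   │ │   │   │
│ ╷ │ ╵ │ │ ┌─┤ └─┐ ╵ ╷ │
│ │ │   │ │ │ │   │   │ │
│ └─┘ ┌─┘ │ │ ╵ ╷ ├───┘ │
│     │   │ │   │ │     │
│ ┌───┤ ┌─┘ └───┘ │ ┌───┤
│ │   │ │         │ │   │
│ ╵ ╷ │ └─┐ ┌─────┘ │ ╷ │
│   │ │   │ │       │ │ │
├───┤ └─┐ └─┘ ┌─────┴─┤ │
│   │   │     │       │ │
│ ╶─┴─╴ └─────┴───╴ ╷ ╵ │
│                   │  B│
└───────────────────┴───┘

Checking each cell for number of passages:

Junctions found (3+ passages):
  (0, 2): 3 passages
  (0, 4): 3 passages
  (0, 8): 3 passages
  (1, 8): 3 passages
  (1, 11): 3 passages
  (3, 2): 3 passages
  (3, 7): 3 passages
  (6, 2): 3 passages
  (6, 7): 3 passages
  (7, 0): 3 passages
  (8, 5): 4 passages
  (10, 9): 3 passages
  (11, 3): 3 passages
Total junctions: 13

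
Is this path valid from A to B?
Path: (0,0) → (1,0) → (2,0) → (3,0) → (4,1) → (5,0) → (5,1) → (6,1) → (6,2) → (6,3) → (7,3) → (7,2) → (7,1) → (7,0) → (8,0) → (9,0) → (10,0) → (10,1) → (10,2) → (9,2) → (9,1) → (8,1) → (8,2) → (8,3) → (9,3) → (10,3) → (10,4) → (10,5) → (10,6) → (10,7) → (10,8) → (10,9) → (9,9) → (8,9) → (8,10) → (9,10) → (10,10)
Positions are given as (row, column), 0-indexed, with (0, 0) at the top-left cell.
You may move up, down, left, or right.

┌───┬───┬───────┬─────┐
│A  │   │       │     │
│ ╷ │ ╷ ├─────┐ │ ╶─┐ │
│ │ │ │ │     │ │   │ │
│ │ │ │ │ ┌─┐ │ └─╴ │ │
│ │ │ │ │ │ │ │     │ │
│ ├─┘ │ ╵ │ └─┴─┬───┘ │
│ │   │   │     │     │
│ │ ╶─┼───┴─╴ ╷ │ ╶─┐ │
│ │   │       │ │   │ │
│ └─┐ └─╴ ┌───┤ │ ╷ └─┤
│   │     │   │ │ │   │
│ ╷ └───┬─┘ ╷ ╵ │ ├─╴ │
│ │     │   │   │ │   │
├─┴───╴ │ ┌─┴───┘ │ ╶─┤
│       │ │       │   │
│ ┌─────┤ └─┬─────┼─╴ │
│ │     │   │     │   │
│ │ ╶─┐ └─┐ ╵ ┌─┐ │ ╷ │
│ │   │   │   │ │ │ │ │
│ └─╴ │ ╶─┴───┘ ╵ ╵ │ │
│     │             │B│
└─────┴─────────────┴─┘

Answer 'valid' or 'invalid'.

Checking path validity:
Result: Invalid move at step 4: cannot move from (3, 0) to (4, 1).

invalid

Correct solution:

┌───┬───┬───────┬─────┐
│A  │   │       │     │
│ ╷ │ ╷ ├─────┐ │ ╶─┐ │
│↓│ │ │ │     │ │   │ │
│ │ │ │ │ ┌─┐ │ └─╴ │ │
│↓│ │ │ │ │ │ │     │ │
│ ├─┘ │ ╵ │ └─┴─┬───┘ │
│↓│   │   │     │     │
│ │ ╶─┼───┴─╴ ╷ │ ╶─┐ │
│↓│   │       │ │   │ │
│ └─┐ └─╴ ┌───┤ │ ╷ └─┤
│↳ ↓│     │   │ │ │   │
│ ╷ └───┬─┘ ╷ ╵ │ ├─╴ │
│ │↳ → ↓│   │   │ │   │
├─┴───╴ │ ┌─┴───┘ │ ╶─┤
│↓ ← ← ↲│ │       │   │
│ ┌─────┤ └─┬─────┼─╴ │
│↓│↱ → ↓│   │     │↱ ↓│
│ │ ╶─┐ └─┐ ╵ ┌─┐ │ ╷ │
│↓│↑ ↰│↓  │   │ │ │↑│↓│
│ └─╴ │ ╶─┴───┘ ╵ ╵ │ │
│↳ → ↑│↳ → → → → → ↑│B│
└─────┴─────────────┴─┘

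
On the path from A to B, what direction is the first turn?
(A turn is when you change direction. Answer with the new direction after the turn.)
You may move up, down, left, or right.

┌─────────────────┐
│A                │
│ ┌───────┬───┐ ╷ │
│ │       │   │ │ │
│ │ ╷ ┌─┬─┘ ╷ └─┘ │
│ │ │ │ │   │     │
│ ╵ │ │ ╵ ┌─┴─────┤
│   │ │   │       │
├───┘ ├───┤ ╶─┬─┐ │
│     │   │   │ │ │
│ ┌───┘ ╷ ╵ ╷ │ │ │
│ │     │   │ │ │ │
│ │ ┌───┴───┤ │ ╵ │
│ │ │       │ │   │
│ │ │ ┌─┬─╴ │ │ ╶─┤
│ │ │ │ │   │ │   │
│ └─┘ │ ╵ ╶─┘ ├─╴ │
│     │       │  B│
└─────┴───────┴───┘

Directions: down, down, down, right, up, up, right, down, down, down, left, left, down, down, down, down, right, right, up, up, right, right, right, down, left, down, right, right, up, up, up, up, left, up, right, right, right, down, down, down, left, down, right, down
First turn direction: right

Solution:

┌─────────────────┐
│A                │
│ ┌───────┬───┐ ╷ │
│↓│↱ ↓    │   │ │ │
│ │ ╷ ┌─┬─┘ ╷ └─┘ │
│↓│↑│↓│ │   │     │
│ ╵ │ │ ╵ ┌─┴─────┤
│↳ ↑│↓│   │↱ → → ↓│
├───┘ ├───┤ ╶─┬─┐ │
│↓ ← ↲│   │↑ ↰│ │↓│
│ ┌───┘ ╷ ╵ ╷ │ │ │
│↓│     │   │↑│ │↓│
│ │ ┌───┴───┤ │ ╵ │
│↓│ │↱ → → ↓│↑│↓ ↲│
│ │ │ ┌─┬─╴ │ │ ╶─┤
│↓│ │↑│ │↓ ↲│↑│↳ ↓│
│ └─┘ │ ╵ ╶─┘ ├─╴ │
│↳ → ↑│  ↳ → ↑│  B│
└─────┴───────┴───┘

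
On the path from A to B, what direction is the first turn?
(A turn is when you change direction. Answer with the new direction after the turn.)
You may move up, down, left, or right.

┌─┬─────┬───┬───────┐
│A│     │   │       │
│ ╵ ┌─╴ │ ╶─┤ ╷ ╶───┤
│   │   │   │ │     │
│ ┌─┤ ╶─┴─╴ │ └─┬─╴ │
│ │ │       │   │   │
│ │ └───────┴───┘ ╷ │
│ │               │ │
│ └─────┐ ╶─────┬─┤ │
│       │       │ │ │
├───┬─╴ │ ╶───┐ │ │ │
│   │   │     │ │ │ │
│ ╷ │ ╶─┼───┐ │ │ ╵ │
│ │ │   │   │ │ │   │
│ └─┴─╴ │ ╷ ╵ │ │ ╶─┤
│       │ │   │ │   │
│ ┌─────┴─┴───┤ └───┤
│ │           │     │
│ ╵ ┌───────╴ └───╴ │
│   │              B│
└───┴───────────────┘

Directions: down, down, down, down, right, right, right, down, left, down, right, down, left, left, left, down, down, right, up, right, right, right, right, right, down, right, right, right
First turn direction: right

Solution:

┌─┬─────┬───┬───────┐
│A│     │   │       │
│ ╵ ┌─╴ │ ╶─┤ ╷ ╶───┤
│↓  │   │   │ │     │
│ ┌─┤ ╶─┴─╴ │ └─┬─╴ │
│↓│ │       │   │   │
│ │ └───────┴───┘ ╷ │
│↓│               │ │
│ └─────┐ ╶─────┬─┤ │
│↳ → → ↓│       │ │ │
├───┬─╴ │ ╶───┐ │ │ │
│   │↓ ↲│     │ │ │ │
│ ╷ │ ╶─┼───┐ │ │ ╵ │
│ │ │↳ ↓│   │ │ │   │
│ └─┴─╴ │ ╷ ╵ │ │ ╶─┤
│↓ ← ← ↲│ │   │ │   │
│ ┌─────┴─┴───┤ └───┤
│↓│↱ → → → → ↓│     │
│ ╵ ┌───────╴ └───╴ │
│↳ ↑│        ↳ → → B│
└───┴───────────────┘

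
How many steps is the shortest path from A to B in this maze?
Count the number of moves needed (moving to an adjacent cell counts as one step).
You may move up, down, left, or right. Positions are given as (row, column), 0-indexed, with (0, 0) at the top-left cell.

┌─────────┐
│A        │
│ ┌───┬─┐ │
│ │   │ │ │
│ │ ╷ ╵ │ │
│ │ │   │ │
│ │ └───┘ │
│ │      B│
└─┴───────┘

Using BFS to find shortest path:
Start: (0, 0), End: (3, 4)
Path found:
(0,0) → (0,1) → (0,2) → (0,3) → (0,4) → (1,4) → (2,4) → (3,4)
Number of steps: 7

Solution:

┌─────────┐
│A → → → ↓│
│ ┌───┬─┐ │
│ │   │ │↓│
│ │ ╷ ╵ │ │
│ │ │   │↓│
│ │ └───┘ │
│ │      B│
└─┴───────┘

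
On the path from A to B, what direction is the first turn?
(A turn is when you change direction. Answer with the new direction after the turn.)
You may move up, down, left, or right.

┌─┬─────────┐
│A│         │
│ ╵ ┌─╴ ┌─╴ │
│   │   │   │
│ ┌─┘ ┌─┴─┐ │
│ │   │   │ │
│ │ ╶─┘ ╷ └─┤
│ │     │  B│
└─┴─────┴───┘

Directions: down, right, up, right, right, down, left, down, left, down, right, right, up, right, down, right
First turn direction: right

Solution:

┌─┬─────────┐
│A│↱ → ↓    │
│ ╵ ┌─╴ ┌─╴ │
│↳ ↑│↓ ↲│   │
│ ┌─┘ ┌─┴─┐ │
│ │↓ ↲│↱ ↓│ │
│ │ ╶─┘ ╷ └─┤
│ │↳ → ↑│↳ B│
└─┴─────┴───┘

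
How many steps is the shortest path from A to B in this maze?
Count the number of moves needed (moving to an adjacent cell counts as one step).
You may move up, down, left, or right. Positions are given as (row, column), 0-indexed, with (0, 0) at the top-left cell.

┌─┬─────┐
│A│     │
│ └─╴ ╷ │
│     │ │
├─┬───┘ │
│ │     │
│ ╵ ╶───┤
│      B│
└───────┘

Using BFS to find shortest path:
Start: (0, 0), End: (3, 3)
Path found:
(0,0) → (1,0) → (1,1) → (1,2) → (0,2) → (0,3) → (1,3) → (2,3) → (2,2) → (2,1) → (3,1) → (3,2) → (3,3)
Number of steps: 12

Solution:

┌─┬─────┐
│A│  ↱ ↓│
│ └─╴ ╷ │
│↳ → ↑│↓│
├─┬───┘ │
│ │↓ ← ↲│
│ ╵ ╶───┤
│  ↳ → B│
└───────┘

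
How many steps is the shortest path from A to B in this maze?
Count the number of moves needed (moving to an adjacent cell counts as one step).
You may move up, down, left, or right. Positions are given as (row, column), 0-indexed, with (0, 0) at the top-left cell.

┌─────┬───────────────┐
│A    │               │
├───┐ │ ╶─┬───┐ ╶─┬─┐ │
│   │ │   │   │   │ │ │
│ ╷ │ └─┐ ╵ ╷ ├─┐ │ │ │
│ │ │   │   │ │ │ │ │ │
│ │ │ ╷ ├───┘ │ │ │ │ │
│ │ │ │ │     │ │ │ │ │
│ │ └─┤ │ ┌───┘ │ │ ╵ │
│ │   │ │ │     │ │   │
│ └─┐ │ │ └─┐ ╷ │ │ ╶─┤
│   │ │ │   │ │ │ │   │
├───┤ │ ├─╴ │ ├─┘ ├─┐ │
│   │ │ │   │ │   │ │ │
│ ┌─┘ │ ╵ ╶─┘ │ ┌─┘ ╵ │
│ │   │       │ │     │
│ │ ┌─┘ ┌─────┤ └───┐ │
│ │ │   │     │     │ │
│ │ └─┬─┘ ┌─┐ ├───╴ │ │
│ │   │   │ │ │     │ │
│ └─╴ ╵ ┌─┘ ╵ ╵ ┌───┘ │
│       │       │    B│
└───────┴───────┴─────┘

Using BFS to find shortest path:
Start: (0, 0), End: (10, 10)
Path found:
(0,0) → (0,1) → (0,2) → (1,2) → (2,2) → (2,3) → (3,3) → (4,3) → (5,3) → (6,3) → (7,3) → (7,4) → (6,4) → (6,5) → (5,5) → (5,4) → (4,4) → (3,4) → (3,5) → (3,6) → (2,6) → (1,6) → (1,5) → (2,5) → (2,4) → (1,4) → (1,3) → (0,3) → (0,4) → (0,5) → (0,6) → (0,7) → (0,8) → (0,9) → (0,10) → (1,10) → (2,10) → (3,10) → (4,10) → (4,9) → (5,9) → (5,10) → (6,10) → (7,10) → (8,10) → (9,10) → (10,10)
Number of steps: 46

Solution:

┌─────┬───────────────┐
│A → ↓│↱ → → → → → → ↓│
├───┐ │ ╶─┬───┐ ╶─┬─┐ │
│   │↓│↑ ↰│↓ ↰│   │ │↓│
│ ╷ │ └─┐ ╵ ╷ ├─┐ │ │ │
│ │ │↳ ↓│↑ ↲│↑│ │ │ │↓│
│ │ │ ╷ ├───┘ │ │ │ │ │
│ │ │ │↓│↱ → ↑│ │ │ │↓│
│ │ └─┤ │ ┌───┘ │ │ ╵ │
│ │   │↓│↑│     │ │↓ ↲│
│ └─┐ │ │ └─┐ ╷ │ │ ╶─┤
│   │ │↓│↑ ↰│ │ │ │↳ ↓│
├───┤ │ ├─╴ │ ├─┘ ├─┐ │
│   │ │↓│↱ ↑│ │   │ │↓│
│ ┌─┘ │ ╵ ╶─┘ │ ┌─┘ ╵ │
│ │   │↳ ↑    │ │    ↓│
│ │ ┌─┘ ┌─────┤ └───┐ │
│ │ │   │     │     │↓│
│ │ └─┬─┘ ┌─┐ ├───╴ │ │
│ │   │   │ │ │     │↓│
│ └─╴ ╵ ┌─┘ ╵ ╵ ┌───┘ │
│       │       │    B│
└───────┴───────┴─────┘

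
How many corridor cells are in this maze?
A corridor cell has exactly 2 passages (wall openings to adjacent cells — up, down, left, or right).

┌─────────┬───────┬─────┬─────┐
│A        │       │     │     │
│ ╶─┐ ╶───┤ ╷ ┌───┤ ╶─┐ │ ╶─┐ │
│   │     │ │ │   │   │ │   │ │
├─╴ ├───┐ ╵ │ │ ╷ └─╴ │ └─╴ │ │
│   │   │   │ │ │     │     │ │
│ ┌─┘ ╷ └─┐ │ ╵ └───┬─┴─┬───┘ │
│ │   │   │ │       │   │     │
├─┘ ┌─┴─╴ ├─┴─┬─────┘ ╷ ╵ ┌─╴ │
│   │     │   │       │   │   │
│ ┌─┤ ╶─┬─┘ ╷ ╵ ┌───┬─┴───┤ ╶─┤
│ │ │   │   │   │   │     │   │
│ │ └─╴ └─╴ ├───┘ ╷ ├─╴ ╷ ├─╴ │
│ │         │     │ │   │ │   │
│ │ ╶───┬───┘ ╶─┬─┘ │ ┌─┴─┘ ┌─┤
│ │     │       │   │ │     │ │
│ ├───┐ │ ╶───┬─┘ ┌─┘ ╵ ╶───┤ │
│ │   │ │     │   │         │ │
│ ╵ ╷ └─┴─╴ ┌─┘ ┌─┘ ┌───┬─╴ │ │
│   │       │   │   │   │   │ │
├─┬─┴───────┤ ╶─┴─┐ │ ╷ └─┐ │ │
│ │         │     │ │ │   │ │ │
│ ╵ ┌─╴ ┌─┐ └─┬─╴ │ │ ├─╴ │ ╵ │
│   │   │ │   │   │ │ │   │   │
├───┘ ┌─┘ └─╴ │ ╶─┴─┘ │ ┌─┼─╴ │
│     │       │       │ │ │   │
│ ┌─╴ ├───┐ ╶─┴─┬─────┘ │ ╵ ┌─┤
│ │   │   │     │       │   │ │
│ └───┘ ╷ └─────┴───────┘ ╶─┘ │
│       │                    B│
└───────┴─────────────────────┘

Counting cells with exactly 2 passages:
Total corridor cells: 179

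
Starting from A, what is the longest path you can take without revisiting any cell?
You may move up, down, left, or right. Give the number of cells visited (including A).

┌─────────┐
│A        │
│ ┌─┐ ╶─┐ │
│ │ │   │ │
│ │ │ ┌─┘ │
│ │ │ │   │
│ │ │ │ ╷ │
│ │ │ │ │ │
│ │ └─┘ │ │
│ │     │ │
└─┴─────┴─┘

Finding longest simple path using DFS:
Start: (0, 0)
Longest path visits 15 cells
Path: A → right → right → right → right → down → down → left → down → down → left → left → up → up → up

Solution:

┌─────────┐
│A → → → ↓│
│ ┌─┐ ╶─┐ │
│ │B│   │↓│
│ │ │ ┌─┘ │
│ │↑│ │↓ ↲│
│ │ │ │ ╷ │
│ │↑│ │↓│ │
│ │ └─┘ │ │
│ │↑ ← ↲│ │
└─┴─────┴─┘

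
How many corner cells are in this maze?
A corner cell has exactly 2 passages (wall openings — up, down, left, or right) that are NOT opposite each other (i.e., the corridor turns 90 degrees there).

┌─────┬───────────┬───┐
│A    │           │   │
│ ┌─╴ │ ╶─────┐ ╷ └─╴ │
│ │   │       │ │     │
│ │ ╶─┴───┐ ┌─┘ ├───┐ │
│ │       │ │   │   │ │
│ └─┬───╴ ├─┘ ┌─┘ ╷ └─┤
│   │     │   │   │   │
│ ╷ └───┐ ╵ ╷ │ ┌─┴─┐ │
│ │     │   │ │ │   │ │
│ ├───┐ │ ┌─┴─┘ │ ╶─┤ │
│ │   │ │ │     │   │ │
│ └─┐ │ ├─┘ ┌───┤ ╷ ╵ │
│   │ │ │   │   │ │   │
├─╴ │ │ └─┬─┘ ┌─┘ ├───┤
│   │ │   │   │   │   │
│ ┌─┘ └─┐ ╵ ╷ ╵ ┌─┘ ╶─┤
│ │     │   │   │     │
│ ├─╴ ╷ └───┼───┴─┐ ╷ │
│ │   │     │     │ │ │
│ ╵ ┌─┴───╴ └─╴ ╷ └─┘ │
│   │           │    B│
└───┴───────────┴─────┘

Counting corner cells (2 non-opposite passages):
Total corners: 59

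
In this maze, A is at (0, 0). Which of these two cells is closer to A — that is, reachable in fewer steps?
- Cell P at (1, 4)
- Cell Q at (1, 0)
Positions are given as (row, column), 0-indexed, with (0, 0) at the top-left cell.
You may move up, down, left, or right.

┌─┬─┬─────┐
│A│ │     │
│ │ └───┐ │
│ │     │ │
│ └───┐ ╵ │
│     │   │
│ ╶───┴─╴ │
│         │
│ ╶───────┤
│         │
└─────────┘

Shortest path A → P at (1, 4): 9 steps
Shortest path A → Q at (1, 0): 1 steps

Q is closer (1 steps vs 9 steps).

Path to P:

┌─┬─┬─────┐
│A│ │     │
│ │ └───┐ │
│↓│     │P│
│ └───┐ ╵ │
│↓    │  ↑│
│ ╶───┴─╴ │
│↳ → → → ↑│
│ ╶───────┤
│         │
└─────────┘

Path to Q:

┌─┬─┬─────┐
│A│ │     │
│ │ └───┐ │
│Q│     │ │
│ └───┐ ╵ │
│     │   │
│ ╶───┴─╴ │
│         │
│ ╶───────┤
│         │
└─────────┘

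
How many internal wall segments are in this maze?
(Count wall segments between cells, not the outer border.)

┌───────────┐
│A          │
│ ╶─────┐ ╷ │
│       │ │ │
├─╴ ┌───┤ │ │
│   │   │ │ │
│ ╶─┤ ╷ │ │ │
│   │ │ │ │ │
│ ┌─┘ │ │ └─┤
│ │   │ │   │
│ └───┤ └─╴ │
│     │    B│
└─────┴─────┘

Counting internal wall segments:
Total internal walls: 25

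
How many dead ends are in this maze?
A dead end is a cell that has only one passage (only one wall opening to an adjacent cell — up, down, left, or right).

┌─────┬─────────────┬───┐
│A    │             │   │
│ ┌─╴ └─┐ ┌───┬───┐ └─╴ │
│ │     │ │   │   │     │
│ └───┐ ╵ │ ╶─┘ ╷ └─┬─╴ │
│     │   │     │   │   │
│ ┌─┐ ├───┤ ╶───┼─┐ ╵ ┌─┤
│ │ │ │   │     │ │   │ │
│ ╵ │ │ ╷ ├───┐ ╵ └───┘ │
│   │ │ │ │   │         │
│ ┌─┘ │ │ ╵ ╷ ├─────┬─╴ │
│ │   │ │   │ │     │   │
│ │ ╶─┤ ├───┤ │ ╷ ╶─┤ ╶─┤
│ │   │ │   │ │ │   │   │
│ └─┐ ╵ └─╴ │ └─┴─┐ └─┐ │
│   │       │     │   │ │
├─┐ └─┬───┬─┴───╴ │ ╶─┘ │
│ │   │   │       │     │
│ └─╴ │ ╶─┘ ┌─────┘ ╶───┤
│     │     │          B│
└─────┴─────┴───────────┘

Checking each cell for number of passages:

Dead ends found at positions:
  (0, 3)
  (0, 10)
  (1, 1)
  (1, 6)
  (3, 1)
  (3, 8)
  (3, 11)
  (5, 9)
  (6, 4)
  (6, 7)
  (7, 10)
  (8, 0)
  (8, 4)
  (9, 6)
  (9, 11)
Total dead ends: 15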